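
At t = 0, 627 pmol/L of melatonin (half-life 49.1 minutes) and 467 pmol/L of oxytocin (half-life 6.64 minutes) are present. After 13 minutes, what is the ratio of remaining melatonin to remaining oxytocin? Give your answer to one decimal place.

4.3

melatonin: 627 × (1/2)^(13/49.1) = 627 × (1/2)^0.26477 ≈ 521.87 pmol/L.
oxytocin: 467 × (1/2)^(13/6.64) = 467 × (1/2)^1.9578 ≈ 120.21 pmol/L.
Ratio ≈ 521.87 / 120.21 ≈ 4.3412.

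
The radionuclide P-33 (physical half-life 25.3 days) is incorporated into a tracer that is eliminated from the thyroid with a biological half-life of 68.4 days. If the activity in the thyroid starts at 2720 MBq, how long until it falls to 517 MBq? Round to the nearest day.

44 days

1/t_eff = 1/t_phys + 1/t_biol = 1/25.3 + 1/68.4 = 0.054146 per day.
t_eff = 25.3 × 68.4 / (25.3 + 68.4) ≈ 18.469 days.
n = log₂(2720/517) ≈ 2.3954; t = 2.3954 × 18.469 ≈ 44.239 days.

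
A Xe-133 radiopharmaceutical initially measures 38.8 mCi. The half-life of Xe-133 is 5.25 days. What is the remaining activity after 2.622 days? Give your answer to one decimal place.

27.4 mCi

Number of half-lives: n = 2.622/5.25 ≈ 0.49943.
Remaining = 38.8 × (1/2)^0.49943 = 38.8 × 0.70739 ≈ 27.447 mCi.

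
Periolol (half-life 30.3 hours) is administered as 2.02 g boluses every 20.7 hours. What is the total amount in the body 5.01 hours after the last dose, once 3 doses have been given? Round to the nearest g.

The 3 doses were given 46.41, 25.71, 5.01 hours ago.
Total = 2.02·(1/2)^(46.41/30.3) + 2.02·(1/2)^(25.71/30.3) + 2.02·(1/2)^(5.01/30.3)
      = 0.69866 + 1.1218 + 1.8013 ≈ 3.6217 g.

4 g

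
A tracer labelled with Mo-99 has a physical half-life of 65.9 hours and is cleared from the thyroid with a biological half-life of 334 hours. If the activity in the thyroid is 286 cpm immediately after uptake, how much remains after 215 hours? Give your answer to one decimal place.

1/t_eff = 1/t_phys + 1/t_biol = 1/65.9 + 1/334 = 0.018169 per hour.
t_eff = 65.9 × 334 / (65.9 + 334) ≈ 55.04 hours.
Remaining = 286 × (1/2)^(215/55.04) = 286 × (1/2)^3.9062 ≈ 19.075 cpm.

19.1 cpm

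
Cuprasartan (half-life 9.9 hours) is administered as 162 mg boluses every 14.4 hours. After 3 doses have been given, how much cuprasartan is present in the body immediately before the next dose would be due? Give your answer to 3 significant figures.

The 3 doses were given 43.2, 28.8, 14.4 hours ago.
Total = 162·(1/2)^(43.2/9.9) + 162·(1/2)^(28.8/9.9) + 162·(1/2)^(14.4/9.9)
      = 7.8692 + 21.567 + 59.109 ≈ 88.545 mg.

88.5 mg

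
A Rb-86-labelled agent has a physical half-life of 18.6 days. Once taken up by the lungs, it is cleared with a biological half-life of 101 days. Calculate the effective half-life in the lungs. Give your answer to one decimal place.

15.7 days

1/t_eff = 1/t_phys + 1/t_biol = 1/18.6 + 1/101 = 0.063664 per day.
t_eff = 18.6 × 101 / (18.6 + 101) ≈ 15.707 days.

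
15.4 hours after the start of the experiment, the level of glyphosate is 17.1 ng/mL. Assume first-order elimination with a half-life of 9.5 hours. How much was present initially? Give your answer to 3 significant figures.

Number of half-lives elapsed: n = 15.4/9.5 ≈ 1.6211.
A₀ = A × 2^n = 17.1 × 2^1.6211 = 17.1 × 3.076 ≈ 52.599 ng/mL.

52.6 ng/mL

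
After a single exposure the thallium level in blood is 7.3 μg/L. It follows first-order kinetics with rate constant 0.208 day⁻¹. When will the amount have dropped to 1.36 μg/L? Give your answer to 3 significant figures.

8.08 days

t½ = ln 2 / k = 0.69315 / 0.208 ≈ 3.3324 days.
Fraction remaining = 1.36/7.3 ≈ 0.1863.
n = log₂(7.3/1.36) = ln(5.3676)/ln 2 ≈ 2.4243 half-lives.
t = n × t½ = 2.4243 × 3.3324 ≈ 8.0788 days.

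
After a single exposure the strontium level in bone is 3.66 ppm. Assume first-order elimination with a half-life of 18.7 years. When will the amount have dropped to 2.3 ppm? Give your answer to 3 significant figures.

Fraction remaining = 2.3/3.66 ≈ 0.62842.
n = log₂(3.66/2.3) = ln(1.5913)/ln 2 ≈ 0.67021 half-lives.
t = n × t½ = 0.67021 × 18.7 ≈ 12.533 years.

12.5 years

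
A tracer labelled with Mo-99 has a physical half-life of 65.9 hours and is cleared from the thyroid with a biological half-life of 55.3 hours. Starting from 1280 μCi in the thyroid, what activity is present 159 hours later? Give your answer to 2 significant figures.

33 μCi

1/t_eff = 1/t_phys + 1/t_biol = 1/65.9 + 1/55.3 = 0.033258 per hour.
t_eff = 65.9 × 55.3 / (65.9 + 55.3) ≈ 30.068 hours.
Remaining = 1280 × (1/2)^(159/30.068) = 1280 × (1/2)^5.288 ≈ 32.762 μCi.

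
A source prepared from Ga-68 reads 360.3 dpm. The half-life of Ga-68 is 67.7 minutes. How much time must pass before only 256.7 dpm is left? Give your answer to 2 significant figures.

33 minutes

Fraction remaining = 256.7/360.3 ≈ 0.71246.
n = log₂(360.3/256.7) = ln(1.4036)/ln 2 ≈ 0.48912 half-lives.
t = n × t½ = 0.48912 × 67.7 ≈ 33.113 minutes.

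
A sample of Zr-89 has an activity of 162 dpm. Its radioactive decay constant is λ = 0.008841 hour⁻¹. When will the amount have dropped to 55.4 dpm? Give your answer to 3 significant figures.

t½ = ln 2 / λ = 0.69315 / 0.008841 ≈ 78.401 hours.
Fraction remaining = 55.4/162 ≈ 0.34198.
n = log₂(162/55.4) = ln(2.9242)/ln 2 ≈ 1.548 half-lives.
t = n × t½ = 1.548 × 78.401 ≈ 121.37 hours.

121 hours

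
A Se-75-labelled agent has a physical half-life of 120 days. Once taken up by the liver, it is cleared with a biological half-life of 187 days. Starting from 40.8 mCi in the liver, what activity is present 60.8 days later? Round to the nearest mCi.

1/t_eff = 1/t_phys + 1/t_biol = 1/120 + 1/187 = 0.013681 per day.
t_eff = 120 × 187 / (120 + 187) ≈ 73.094 days.
Remaining = 40.8 × (1/2)^(60.8/73.094) = 40.8 × (1/2)^0.8318 ≈ 22.923 mCi.

23 mCi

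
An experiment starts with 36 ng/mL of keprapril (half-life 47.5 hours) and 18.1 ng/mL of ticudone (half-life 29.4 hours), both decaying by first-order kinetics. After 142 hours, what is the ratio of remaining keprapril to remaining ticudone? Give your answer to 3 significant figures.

keprapril: 36 × (1/2)^(142/47.5) = 36 × (1/2)^2.9895 ≈ 4.533 ng/mL.
ticudone: 18.1 × (1/2)^(142/29.4) = 18.1 × (1/2)^4.8299 ≈ 0.63639 ng/mL.
Ratio ≈ 4.533 / 0.63639 ≈ 7.1229.

7.12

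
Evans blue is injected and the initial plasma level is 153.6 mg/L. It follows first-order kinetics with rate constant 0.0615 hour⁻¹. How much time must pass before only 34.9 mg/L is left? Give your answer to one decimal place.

24.1 hours

t½ = ln 2 / λ = 0.69315 / 0.0615 ≈ 11.271 hours.
Fraction remaining = 34.9/153.6 ≈ 0.22721.
n = log₂(153.6/34.9) = ln(4.4011)/ln 2 ≈ 2.1379 half-lives.
t = n × t½ = 2.1379 × 11.271 ≈ 24.095 hours.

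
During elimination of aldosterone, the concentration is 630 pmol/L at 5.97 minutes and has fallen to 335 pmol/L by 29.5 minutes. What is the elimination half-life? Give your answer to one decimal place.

Over Δt = 29.5 − 5.97 = 23.53 minutes, the level fell by a factor of 630/335 ≈ 1.8806.
n = log₂(1.8806) ≈ 0.91119 half-lives, so t½ = 23.53/0.91119 ≈ 25.823 minutes.

25.8 minutes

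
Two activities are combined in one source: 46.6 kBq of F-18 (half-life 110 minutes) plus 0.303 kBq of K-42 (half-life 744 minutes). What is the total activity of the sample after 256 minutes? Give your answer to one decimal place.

9.5 kBq

F-18: 46.6 × (1/2)^(256/110) = 46.6 × (1/2)^2.3273 ≈ 9.2855 kBq.
K-42: 0.303 × (1/2)^(256/744) = 0.303 × (1/2)^0.34409 ≈ 0.23871 kBq.
Total = 9.2855 + 0.23871 ≈ 9.5242 kBq.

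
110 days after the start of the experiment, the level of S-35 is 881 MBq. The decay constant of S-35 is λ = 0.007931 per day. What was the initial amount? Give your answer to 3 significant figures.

t½ = ln 2 / λ = 0.69315 / 0.007931 ≈ 87.397 days.
Number of half-lives elapsed: n = 110/87.397 ≈ 1.2586.
A₀ = A × 2^n = 881 × 2^1.2586 = 881 × 2.3927 ≈ 2107.9 MBq.

2110 MBq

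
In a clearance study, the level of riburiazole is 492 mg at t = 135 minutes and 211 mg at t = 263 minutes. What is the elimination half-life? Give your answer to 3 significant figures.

Over Δt = 263 − 135 = 128 minutes, the level fell by a factor of 492/211 ≈ 2.3318.
n = log₂(2.3318) ≈ 1.2214 half-lives, so t½ = 128/1.2214 ≈ 104.8 minutes.

105 minutes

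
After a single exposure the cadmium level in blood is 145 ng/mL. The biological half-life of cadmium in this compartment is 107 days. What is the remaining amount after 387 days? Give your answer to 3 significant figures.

11.8 ng/mL

Number of half-lives: n = 387/107 ≈ 3.6168.
Remaining = 145 × (1/2)^3.6168 = 145 × 0.081513 ≈ 11.819 ng/mL.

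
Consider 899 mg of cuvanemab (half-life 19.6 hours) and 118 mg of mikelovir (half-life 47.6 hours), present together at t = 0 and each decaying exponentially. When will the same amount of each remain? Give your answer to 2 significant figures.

Set 899·(1/2)^(t/19.6) = 118·(1/2)^(t/47.6).
Taking log₂: log₂(899/118) = t·(1/19.6 − 1/47.6).
log₂(7.6186) = 2.9295; 1/19.6 − 1/47.6 = 0.030012.
t = 2.9295 / 0.030012 ≈ 97.612 hours.

98 hours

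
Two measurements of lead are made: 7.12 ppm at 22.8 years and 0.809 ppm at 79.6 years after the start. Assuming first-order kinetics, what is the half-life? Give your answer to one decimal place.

Over Δt = 79.6 − 22.8 = 56.8 years, the level fell by a factor of 7.12/0.809 ≈ 8.801.
n = log₂(8.801) ≈ 3.1377 half-lives, so t½ = 56.8/3.1377 ≈ 18.103 years.

18.1 years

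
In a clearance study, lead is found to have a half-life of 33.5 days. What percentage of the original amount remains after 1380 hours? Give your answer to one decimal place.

30.4%

1380 hours = 57.5 days.
n = 57.5/33.5 ≈ 1.7164 half-lives.
Fraction remaining = (1/2)^1.7164 ≈ 0.3043, i.e. 30.43%.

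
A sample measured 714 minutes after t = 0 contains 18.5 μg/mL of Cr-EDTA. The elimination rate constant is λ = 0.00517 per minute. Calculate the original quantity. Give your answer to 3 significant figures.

742 μg/mL

t½ = ln 2 / λ = 0.69315 / 0.00517 ≈ 134.07 minutes.
Number of half-lives elapsed: n = 714/134.07 ≈ 5.3255.
A₀ = A × 2^n = 18.5 × 2^5.3255 = 18.5 × 40.1 ≈ 741.85 μg/mL.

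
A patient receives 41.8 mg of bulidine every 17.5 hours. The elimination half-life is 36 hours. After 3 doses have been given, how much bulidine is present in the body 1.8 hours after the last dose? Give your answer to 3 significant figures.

The 3 doses were given 36.8, 19.3, 1.8 hours ago.
Total = 41.8·(1/2)^(36.8/36) + 41.8·(1/2)^(19.3/36) + 41.8·(1/2)^(1.8/36)
      = 20.581 + 28.826 + 40.376 ≈ 89.783 mg.

89.8 mg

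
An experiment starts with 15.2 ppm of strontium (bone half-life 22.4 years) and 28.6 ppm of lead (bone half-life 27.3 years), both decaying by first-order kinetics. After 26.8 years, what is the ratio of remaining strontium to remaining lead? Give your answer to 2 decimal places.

0.46

strontium: 15.2 × (1/2)^(26.8/22.4) = 15.2 × (1/2)^1.1964 ≈ 6.6326 ppm.
lead: 28.6 × (1/2)^(26.8/27.3) = 28.6 × (1/2)^0.98168 ≈ 14.483 ppm.
Ratio ≈ 6.6326 / 14.483 ≈ 0.45797.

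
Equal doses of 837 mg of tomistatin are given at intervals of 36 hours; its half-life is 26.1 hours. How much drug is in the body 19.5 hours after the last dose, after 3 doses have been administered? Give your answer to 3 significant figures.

764 mg

The 3 doses were given 91.5, 55.5, 19.5 hours ago.
Total = 837·(1/2)^(91.5/26.1) + 837·(1/2)^(55.5/26.1) + 837·(1/2)^(19.5/26.1)
      = 73.687 + 191.69 + 498.68 ≈ 764.05 mg.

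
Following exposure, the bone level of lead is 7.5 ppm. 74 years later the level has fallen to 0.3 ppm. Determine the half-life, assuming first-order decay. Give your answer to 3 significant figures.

A/A₀ = 0.3/7.5 ≈ 0.04.
n = log₂(25) ≈ 4.6439 half-lives elapsed in 74 years.
t½ = 74/4.6439 ≈ 15.935 years.

15.9 years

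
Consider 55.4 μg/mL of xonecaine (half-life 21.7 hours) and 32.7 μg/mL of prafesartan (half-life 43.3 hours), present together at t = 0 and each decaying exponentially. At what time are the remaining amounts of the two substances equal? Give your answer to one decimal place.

Set 55.4·(1/2)^(t/21.7) = 32.7·(1/2)^(t/43.3).
Taking log₂: log₂(55.4/32.7) = t·(1/21.7 − 1/43.3).
log₂(1.6942) = 0.7606; 1/21.7 − 1/43.3 = 0.022988.
t = 0.7606 / 0.022988 ≈ 33.086 hours.

33.1 hours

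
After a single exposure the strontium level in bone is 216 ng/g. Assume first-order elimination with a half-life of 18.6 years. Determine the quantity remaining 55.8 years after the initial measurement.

Elapsed time is 3 half-lives (55.8/18.6).
Each half-life halves the amount: 216 × (1/2)^3 = 216/8 = 27 ng/g.

27 ng/g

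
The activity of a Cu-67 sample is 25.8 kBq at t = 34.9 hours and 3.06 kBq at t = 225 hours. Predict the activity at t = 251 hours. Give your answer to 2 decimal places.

Over Δt = 225 − 34.9 = 190.1 hours, the level fell by a factor of 25.8/3.06 ≈ 8.4314.
n = log₂(8.4314) ≈ 3.0758 half-lives, so t½ = 190.1/3.0758 ≈ 61.806 hours.
From t = 225 to t = 251: 3.06 × (1/2)^((251−225)/61.806) ≈ 2.2861 kBq.

2.29 kBq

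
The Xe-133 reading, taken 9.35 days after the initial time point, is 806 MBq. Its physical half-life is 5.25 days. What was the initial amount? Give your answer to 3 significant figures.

2770 MBq

Number of half-lives elapsed: n = 9.35/5.25 ≈ 1.781.
A₀ = A × 2^n = 806 × 2^1.781 = 806 × 3.4365 ≈ 2769.8 MBq.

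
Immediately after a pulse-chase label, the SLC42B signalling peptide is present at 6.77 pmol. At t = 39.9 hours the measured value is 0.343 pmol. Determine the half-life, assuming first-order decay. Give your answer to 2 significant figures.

A/A₀ = 0.343/6.77 ≈ 0.050665.
n = log₂(19.738) ≈ 4.3029 half-lives elapsed in 39.9 hours.
t½ = 39.9/4.3029 ≈ 9.2729 hours.

9.3 hours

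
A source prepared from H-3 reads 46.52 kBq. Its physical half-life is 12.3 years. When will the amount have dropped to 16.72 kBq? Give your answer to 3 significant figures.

18.2 years

Fraction remaining = 16.72/46.52 ≈ 0.35942.
n = log₂(46.52/16.72) = ln(2.7823)/ln 2 ≈ 1.4763 half-lives.
t = n × t½ = 1.4763 × 12.3 ≈ 18.158 years.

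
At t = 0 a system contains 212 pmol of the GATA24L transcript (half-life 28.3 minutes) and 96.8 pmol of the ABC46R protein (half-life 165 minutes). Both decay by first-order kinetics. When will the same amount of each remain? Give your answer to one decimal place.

Set 212·(1/2)^(t/28.3) = 96.8·(1/2)^(t/165).
Taking log₂: log₂(212/96.8) = t·(1/28.3 − 1/165).
log₂(2.1901) = 1.131; 1/28.3 − 1/165 = 0.029275.
t = 1.131 / 0.029275 ≈ 38.633 minutes.

38.6 minutes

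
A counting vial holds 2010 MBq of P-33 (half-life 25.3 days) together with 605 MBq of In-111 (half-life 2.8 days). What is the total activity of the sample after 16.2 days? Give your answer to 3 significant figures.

P-33: 2010 × (1/2)^(16.2/25.3) = 2010 × (1/2)^0.64032 ≈ 1289.6 MBq.
In-111: 605 × (1/2)^(16.2/2.8) = 605 × (1/2)^5.7857 ≈ 10.967 MBq.
Total = 1289.6 + 10.967 ≈ 1300.5 MBq.

1300 MBq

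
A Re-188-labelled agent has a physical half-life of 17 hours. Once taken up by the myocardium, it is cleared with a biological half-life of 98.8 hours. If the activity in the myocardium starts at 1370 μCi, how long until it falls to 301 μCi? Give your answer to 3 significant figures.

31.7 hours

1/t_eff = 1/t_phys + 1/t_biol = 1/17 + 1/98.8 = 0.068945 per hour.
t_eff = 17 × 98.8 / (17 + 98.8) ≈ 14.504 hours.
n = log₂(1370/301) ≈ 2.1863; t = 2.1863 × 14.504 ≈ 31.711 hours.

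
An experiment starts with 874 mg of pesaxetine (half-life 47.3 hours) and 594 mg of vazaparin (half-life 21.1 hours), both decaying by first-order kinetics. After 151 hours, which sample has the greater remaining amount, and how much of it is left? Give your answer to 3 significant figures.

pesaxetine, 95.6 mg

pesaxetine: 874 × (1/2)^3.1924 ≈ 95.611 mg.
vazaparin: 594 × (1/2)^7.1564 ≈ 4.1639 mg.
Pesaxetine has more remaining, at ≈ 95.611 mg.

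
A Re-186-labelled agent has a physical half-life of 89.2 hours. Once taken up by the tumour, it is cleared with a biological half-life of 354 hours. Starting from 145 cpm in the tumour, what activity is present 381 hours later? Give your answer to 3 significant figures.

1/t_eff = 1/t_phys + 1/t_biol = 1/89.2 + 1/354 = 0.014036 per hour.
t_eff = 89.2 × 354 / (89.2 + 354) ≈ 71.247 hours.
Remaining = 145 × (1/2)^(381/71.247) = 145 × (1/2)^5.3476 ≈ 3.5611 cpm.

3.56 cpm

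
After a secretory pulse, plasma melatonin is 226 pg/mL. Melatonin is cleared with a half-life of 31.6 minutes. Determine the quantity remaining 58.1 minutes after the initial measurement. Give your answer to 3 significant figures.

63.2 pg/mL

Number of half-lives: n = 58.1/31.6 ≈ 1.8386.
Remaining = 226 × (1/2)^1.8386 = 226 × 0.27959 ≈ 63.188 pg/mL.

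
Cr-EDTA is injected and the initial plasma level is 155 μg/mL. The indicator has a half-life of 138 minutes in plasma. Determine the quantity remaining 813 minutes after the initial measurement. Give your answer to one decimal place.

Number of half-lives: n = 813/138 ≈ 5.8913.
Remaining = 155 × (1/2)^5.8913 = 155 × 0.016848 ≈ 2.6114 μg/mL.

2.6 μg/mL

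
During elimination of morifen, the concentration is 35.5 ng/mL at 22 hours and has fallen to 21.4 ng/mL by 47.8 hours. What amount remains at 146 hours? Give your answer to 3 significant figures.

Over Δt = 47.8 − 22 = 25.8 hours, the level fell by a factor of 35.5/21.4 ≈ 1.6589.
n = log₂(1.6589) ≈ 0.73021 half-lives, so t½ = 25.8/0.73021 ≈ 35.332 hours.
From t = 47.8 to t = 146: 21.4 × (1/2)^((146−47.8)/35.332) ≈ 3.1171 ng/mL.

3.12 ng/mL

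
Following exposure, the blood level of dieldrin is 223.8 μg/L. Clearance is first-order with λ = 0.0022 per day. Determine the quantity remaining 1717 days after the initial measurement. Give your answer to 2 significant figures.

5.1 μg/L

t½ = ln 2 / λ = 0.69315 / 0.0022 ≈ 315.07 days.
Number of half-lives: n = 1717/315.07 ≈ 5.4496.
Remaining = 223.8 × (1/2)^5.4496 = 223.8 × 0.022882 ≈ 5.121 μg/L.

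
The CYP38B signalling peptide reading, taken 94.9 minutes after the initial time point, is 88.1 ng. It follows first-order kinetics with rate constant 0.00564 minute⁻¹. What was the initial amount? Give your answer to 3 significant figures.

150 ng

t½ = ln 2 / k = 0.69315 / 0.00564 ≈ 122.9 minutes.
Number of half-lives elapsed: n = 94.9/122.9 ≈ 0.77218.
A₀ = A × 2^n = 88.1 × 2^0.77218 = 88.1 × 1.7079 ≈ 150.46 ng.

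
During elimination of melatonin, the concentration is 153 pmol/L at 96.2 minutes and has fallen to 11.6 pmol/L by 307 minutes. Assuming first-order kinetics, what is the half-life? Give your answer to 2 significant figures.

Over Δt = 307 − 96.2 = 210.8 minutes, the level fell by a factor of 153/11.6 ≈ 13.19.
n = log₂(13.19) ≈ 3.7213 half-lives, so t½ = 210.8/3.7213 ≈ 56.646 minutes.

57 minutes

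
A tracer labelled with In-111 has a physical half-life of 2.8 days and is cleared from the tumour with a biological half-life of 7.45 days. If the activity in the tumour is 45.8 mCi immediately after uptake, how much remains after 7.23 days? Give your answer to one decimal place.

3.9 mCi

1/t_eff = 1/t_phys + 1/t_biol = 1/2.8 + 1/7.45 = 0.49137 per day.
t_eff = 2.8 × 7.45 / (2.8 + 7.45) ≈ 2.0351 days.
Remaining = 45.8 × (1/2)^(7.23/2.0351) = 45.8 × (1/2)^3.5526 ≈ 3.9032 mCi.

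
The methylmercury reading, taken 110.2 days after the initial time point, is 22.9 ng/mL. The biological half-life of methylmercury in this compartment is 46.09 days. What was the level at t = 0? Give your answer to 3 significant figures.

120 ng/mL

Number of half-lives elapsed: n = 110.2/46.09 ≈ 2.391.
A₀ = A × 2^n = 22.9 × 2^2.391 = 22.9 × 5.2451 ≈ 120.11 ng/mL.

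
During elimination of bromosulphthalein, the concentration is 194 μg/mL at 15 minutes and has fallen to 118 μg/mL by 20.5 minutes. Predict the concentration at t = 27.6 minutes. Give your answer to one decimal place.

Over Δt = 20.5 − 15 = 5.5 minutes, the level fell by a factor of 194/118 ≈ 1.6441.
n = log₂(1.6441) ≈ 0.71727 half-lives, so t½ = 5.5/0.71727 ≈ 7.668 minutes.
From t = 20.5 to t = 27.6: 118 × (1/2)^((27.6−20.5)/7.668) ≈ 62.108 μg/mL.

62.1 μg/mL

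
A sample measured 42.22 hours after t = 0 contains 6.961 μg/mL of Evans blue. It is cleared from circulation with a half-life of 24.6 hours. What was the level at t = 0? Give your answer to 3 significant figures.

Number of half-lives elapsed: n = 42.22/24.6 ≈ 1.7163.
A₀ = A × 2^n = 6.961 × 2^1.7163 = 6.961 × 3.2858 ≈ 22.873 μg/mL.

22.9 μg/mL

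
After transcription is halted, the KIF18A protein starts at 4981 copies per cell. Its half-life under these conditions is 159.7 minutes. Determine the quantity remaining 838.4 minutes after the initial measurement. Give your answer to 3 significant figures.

131 copies per cell

Number of half-lives: n = 838.4/159.7 ≈ 5.2498.
Remaining = 4981 × (1/2)^5.2498 = 4981 × 0.026281 ≈ 130.9 copies per cell.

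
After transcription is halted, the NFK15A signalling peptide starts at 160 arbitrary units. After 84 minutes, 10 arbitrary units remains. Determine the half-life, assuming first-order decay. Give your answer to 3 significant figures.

21.0 minutes

A/A₀ = 10/160 ≈ 0.0625.
n = log₂(16) ≈ 4 half-lives elapsed in 84 minutes.
t½ = 84/4 ≈ 21 minutes.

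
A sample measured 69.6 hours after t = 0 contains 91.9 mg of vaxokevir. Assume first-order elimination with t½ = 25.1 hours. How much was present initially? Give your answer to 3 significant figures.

Number of half-lives elapsed: n = 69.6/25.1 ≈ 2.7729.
A₀ = A × 2^n = 91.9 × 2^2.7729 = 91.9 × 6.8348 ≈ 628.12 mg.

628 mg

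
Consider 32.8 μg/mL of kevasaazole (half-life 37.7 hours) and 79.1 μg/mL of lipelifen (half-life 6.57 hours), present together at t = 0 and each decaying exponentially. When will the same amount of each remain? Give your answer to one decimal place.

Set 32.8·(1/2)^(t/37.7) = 79.1·(1/2)^(t/6.57).
Taking log₂: log₂(32.8/79.1) = t·(1/37.7 − 1/6.57).
log₂(0.41466) = -1.27; 1/37.7 − 1/6.57 = -0.12568.
t = -1.27 / -0.12568 ≈ 10.105 hours.

10.1 hours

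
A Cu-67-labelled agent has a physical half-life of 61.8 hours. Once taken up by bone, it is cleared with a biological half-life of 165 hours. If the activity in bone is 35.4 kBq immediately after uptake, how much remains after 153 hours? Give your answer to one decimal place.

1/t_eff = 1/t_phys + 1/t_biol = 1/61.8 + 1/165 = 0.022242 per hour.
t_eff = 61.8 × 165 / (61.8 + 165) ≈ 44.96 hours.
Remaining = 35.4 × (1/2)^(153/44.96) = 35.4 × (1/2)^3.403 ≈ 3.3466 kBq.

3.3 kBq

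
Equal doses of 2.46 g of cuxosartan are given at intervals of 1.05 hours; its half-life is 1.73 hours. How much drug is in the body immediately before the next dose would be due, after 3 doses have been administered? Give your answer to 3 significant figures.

3.37 g

The 3 doses were given 3.15, 2.1, 1.05 hours ago.
Total = 2.46·(1/2)^(3.15/1.73) + 2.46·(1/2)^(2.1/1.73) + 2.46·(1/2)^(1.05/1.73)
      = 0.69633 + 1.0605 + 1.6152 ≈ 3.3721 g.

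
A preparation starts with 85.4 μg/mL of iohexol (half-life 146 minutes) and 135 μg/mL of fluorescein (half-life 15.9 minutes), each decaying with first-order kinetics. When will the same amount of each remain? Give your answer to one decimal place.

Set 85.4·(1/2)^(t/146) = 135·(1/2)^(t/15.9).
Taking log₂: log₂(85.4/135) = t·(1/146 − 1/15.9).
log₂(0.63259) = -0.66065; 1/146 − 1/15.9 = -0.056044.
t = -0.66065 / -0.056044 ≈ 11.788 minutes.

11.8 minutes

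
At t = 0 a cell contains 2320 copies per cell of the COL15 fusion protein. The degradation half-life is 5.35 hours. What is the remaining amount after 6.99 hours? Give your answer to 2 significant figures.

Number of half-lives: n = 6.99/5.35 ≈ 1.3065.
Remaining = 2320 × (1/2)^1.3065 = 2320 × 0.40429 ≈ 937.95 copies per cell.

940 copies per cell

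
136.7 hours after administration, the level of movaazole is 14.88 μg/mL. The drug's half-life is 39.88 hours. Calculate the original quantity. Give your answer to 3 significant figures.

Number of half-lives elapsed: n = 136.7/39.88 ≈ 3.4278.
A₀ = A × 2^n = 14.88 × 2^3.4278 = 14.88 × 10.761 ≈ 160.13 μg/mL.

160 μg/mL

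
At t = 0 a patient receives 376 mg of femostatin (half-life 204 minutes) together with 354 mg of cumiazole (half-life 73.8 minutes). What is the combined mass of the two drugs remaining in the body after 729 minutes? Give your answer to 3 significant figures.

32.0 mg

femostatin: 376 × (1/2)^(729/204) = 376 × (1/2)^3.5735 ≈ 31.583 mg.
cumiazole: 354 × (1/2)^(729/73.8) = 354 × (1/2)^9.878 ≈ 0.3762 mg.
Total = 31.583 + 0.3762 ≈ 31.959 mg.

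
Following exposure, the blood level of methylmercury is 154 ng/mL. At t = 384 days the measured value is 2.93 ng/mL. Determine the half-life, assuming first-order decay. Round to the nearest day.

A/A₀ = 2.93/154 ≈ 0.019026.
n = log₂(52.56) ≈ 5.7159 half-lives elapsed in 384 days.
t½ = 384/5.7159 ≈ 67.181 days.

67 days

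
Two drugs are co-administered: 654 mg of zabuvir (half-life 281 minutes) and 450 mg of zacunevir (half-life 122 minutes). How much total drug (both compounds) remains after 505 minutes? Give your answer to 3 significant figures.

214 mg

zabuvir: 654 × (1/2)^(505/281) = 654 × (1/2)^1.7972 ≈ 188.18 mg.
zacunevir: 450 × (1/2)^(505/122) = 450 × (1/2)^4.1393 ≈ 25.536 mg.
Total = 188.18 + 25.536 ≈ 213.72 mg.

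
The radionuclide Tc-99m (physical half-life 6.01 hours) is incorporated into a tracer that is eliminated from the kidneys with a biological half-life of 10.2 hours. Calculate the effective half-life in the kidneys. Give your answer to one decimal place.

1/t_eff = 1/t_phys + 1/t_biol = 1/6.01 + 1/10.2 = 0.26443 per hour.
t_eff = 6.01 × 10.2 / (6.01 + 10.2) ≈ 3.7817 hours.

3.8 hours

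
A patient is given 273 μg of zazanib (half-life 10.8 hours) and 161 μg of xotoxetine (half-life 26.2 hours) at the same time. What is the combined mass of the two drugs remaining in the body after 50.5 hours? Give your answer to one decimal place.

53.0 μg

zazanib: 273 × (1/2)^(50.5/10.8) = 273 × (1/2)^4.6759 ≈ 10.68 μg.
xotoxetine: 161 × (1/2)^(50.5/26.2) = 161 × (1/2)^1.9275 ≈ 42.325 μg.
Total = 10.68 + 42.325 ≈ 53.005 μg.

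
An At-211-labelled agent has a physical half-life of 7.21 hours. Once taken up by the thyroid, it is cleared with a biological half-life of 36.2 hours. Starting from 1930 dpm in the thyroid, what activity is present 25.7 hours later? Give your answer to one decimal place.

99.7 dpm

1/t_eff = 1/t_phys + 1/t_biol = 1/7.21 + 1/36.2 = 0.16632 per hour.
t_eff = 7.21 × 36.2 / (7.21 + 36.2) ≈ 6.0125 hours.
Remaining = 1930 × (1/2)^(25.7/6.0125) = 1930 × (1/2)^4.2744 ≈ 99.729 dpm.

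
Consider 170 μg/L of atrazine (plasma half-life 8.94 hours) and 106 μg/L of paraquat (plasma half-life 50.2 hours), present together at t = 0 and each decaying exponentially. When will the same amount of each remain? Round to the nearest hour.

7 hours

Set 170·(1/2)^(t/8.94) = 106·(1/2)^(t/50.2).
Taking log₂: log₂(170/106) = t·(1/8.94 − 1/50.2).
log₂(1.6038) = 0.68147; 1/8.94 − 1/50.2 = 0.091937.
t = 0.68147 / 0.091937 ≈ 7.4124 hours.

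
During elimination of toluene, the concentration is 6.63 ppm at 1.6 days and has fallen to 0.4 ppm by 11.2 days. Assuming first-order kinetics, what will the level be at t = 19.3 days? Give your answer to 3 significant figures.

Over Δt = 11.2 − 1.6 = 9.6 days, the level fell by a factor of 6.63/0.4 ≈ 16.575.
n = log₂(16.575) ≈ 4.0509 half-lives, so t½ = 9.6/4.0509 ≈ 2.3698 days.
From t = 11.2 to t = 19.3: 0.4 × (1/2)^((19.3−11.2)/2.3698) ≈ 0.037424 ppm.

0.0374 ppm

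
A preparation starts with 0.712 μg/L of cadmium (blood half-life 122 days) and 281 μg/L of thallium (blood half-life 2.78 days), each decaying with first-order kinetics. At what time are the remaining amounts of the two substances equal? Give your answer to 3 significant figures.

Set 0.712·(1/2)^(t/122) = 281·(1/2)^(t/2.78).
Taking log₂: log₂(0.712/281) = t·(1/122 − 1/2.78).
log₂(0.0025338) = -8.6245; 1/122 − 1/2.78 = -0.35152.
t = -8.6245 / -0.35152 ≈ 24.535 days.

24.5 days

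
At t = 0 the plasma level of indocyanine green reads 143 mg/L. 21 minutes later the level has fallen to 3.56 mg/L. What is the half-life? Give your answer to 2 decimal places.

A/A₀ = 3.56/143 ≈ 0.024895.
n = log₂(40.169) ≈ 5.328 half-lives elapsed in 21 minutes.
t½ = 21/5.328 ≈ 3.9414 minutes.

3.94 minutes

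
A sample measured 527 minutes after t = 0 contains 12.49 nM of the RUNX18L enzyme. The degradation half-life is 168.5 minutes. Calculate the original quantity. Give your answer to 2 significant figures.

110 nM

Number of half-lives elapsed: n = 527/168.5 ≈ 3.1276.
A₀ = A × 2^n = 12.49 × 2^3.1276 = 12.49 × 8.7398 ≈ 109.16 nM.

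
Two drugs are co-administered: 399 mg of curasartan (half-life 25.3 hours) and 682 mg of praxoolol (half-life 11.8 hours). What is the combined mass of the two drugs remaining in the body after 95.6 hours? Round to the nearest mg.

curasartan: 399 × (1/2)^(95.6/25.3) = 399 × (1/2)^3.7787 ≈ 29.073 mg.
praxoolol: 682 × (1/2)^(95.6/11.8) = 682 × (1/2)^8.1017 ≈ 2.4827 mg.
Total = 29.073 + 2.4827 ≈ 31.555 mg.

32 mg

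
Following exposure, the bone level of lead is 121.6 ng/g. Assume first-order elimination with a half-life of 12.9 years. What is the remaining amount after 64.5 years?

3.8 ng/g

Elapsed time is 5 half-lives (64.5/12.9).
Each half-life halves the amount: 121.6 × (1/2)^5 = 121.6/32 = 3.8 ng/g.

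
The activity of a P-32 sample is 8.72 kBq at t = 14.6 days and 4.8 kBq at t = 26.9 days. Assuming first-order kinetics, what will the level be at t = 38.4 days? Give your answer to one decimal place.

2.7 kBq

Over Δt = 26.9 − 14.6 = 12.3 days, the level fell by a factor of 8.72/4.8 ≈ 1.8167.
n = log₂(1.8167) ≈ 0.86129 half-lives, so t½ = 12.3/0.86129 ≈ 14.281 days.
From t = 26.9 to t = 38.4: 4.8 × (1/2)^((38.4−26.9)/14.281) ≈ 2.7468 kBq.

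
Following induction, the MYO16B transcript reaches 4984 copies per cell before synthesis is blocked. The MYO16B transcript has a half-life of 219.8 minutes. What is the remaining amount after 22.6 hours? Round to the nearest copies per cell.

69 copies per cell

Convert the elapsed time: 22.6 hours = 1356 minutes.
Number of half-lives: n = 1356/219.8 ≈ 6.1692.
Remaining = 4984 × (1/2)^6.1692 = 4984 × 0.013895 ≈ 69.255 copies per cell.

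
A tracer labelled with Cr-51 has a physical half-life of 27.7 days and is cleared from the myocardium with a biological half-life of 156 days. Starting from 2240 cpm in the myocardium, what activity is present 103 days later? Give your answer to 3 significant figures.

1/t_eff = 1/t_phys + 1/t_biol = 1/27.7 + 1/156 = 0.042511 per day.
t_eff = 27.7 × 156 / (27.7 + 156) ≈ 23.523 days.
Remaining = 2240 × (1/2)^(103/23.523) = 2240 × (1/2)^4.3787 ≈ 107.68 cpm.

108 cpm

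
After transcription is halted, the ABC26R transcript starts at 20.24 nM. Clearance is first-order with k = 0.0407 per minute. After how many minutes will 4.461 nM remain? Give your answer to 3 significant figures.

t½ = ln 2 / k = 0.69315 / 0.0407 ≈ 17.031 minutes.
Fraction remaining = 4.461/20.24 ≈ 0.22041.
n = log₂(20.24/4.461) = ln(4.5371)/ln 2 ≈ 2.1818 half-lives.
t = n × t½ = 2.1818 × 17.031 ≈ 37.157 minutes.

37.2 minutes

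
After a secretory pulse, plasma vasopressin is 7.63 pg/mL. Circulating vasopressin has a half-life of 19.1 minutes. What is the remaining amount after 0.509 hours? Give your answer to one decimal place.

Convert the elapsed time: 0.509 hours = 30.54 minutes.
Number of half-lives: n = 30.54/19.1 ≈ 1.599.
Remaining = 7.63 × (1/2)^1.599 = 7.63 × 0.33012 ≈ 2.5188 pg/mL.

2.5 pg/mL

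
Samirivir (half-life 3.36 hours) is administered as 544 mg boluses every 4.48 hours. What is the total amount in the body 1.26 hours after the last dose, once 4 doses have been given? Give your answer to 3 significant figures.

678 mg

The 4 doses were given 14.7, 10.22, 5.74, 1.26 hours ago.
Total = 544·(1/2)^(14.7/3.36) + 544·(1/2)^(10.22/3.36) + 544·(1/2)^(5.74/3.36) + 544·(1/2)^(1.26/3.36)
      = 26.218 + 66.064 + 166.47 + 419.48 ≈ 678.23 mg.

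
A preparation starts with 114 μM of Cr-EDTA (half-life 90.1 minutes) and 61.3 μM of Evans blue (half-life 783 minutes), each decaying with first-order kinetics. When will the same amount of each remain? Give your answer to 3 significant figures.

91.1 minutes

Set 114·(1/2)^(t/90.1) = 61.3·(1/2)^(t/783).
Taking log₂: log₂(114/61.3) = t·(1/90.1 − 1/783).
log₂(1.8597) = 0.89507; 1/90.1 − 1/783 = 0.0098216.
t = 0.89507 / 0.0098216 ≈ 91.133 minutes.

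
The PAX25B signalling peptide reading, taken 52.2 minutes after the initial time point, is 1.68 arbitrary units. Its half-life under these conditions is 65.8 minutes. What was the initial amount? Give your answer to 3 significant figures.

Number of half-lives elapsed: n = 52.2/65.8 ≈ 0.79331.
A₀ = A × 2^n = 1.68 × 2^0.79331 = 1.68 × 1.733 ≈ 2.9115 arbitrary units.

2.91 arbitrary units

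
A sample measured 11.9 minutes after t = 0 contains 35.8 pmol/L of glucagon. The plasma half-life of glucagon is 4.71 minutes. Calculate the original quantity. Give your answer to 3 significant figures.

Number of half-lives elapsed: n = 11.9/4.71 ≈ 2.5265.
A₀ = A × 2^n = 35.8 × 2^2.5265 = 35.8 × 5.7619 ≈ 206.28 pmol/L.

206 pmol/L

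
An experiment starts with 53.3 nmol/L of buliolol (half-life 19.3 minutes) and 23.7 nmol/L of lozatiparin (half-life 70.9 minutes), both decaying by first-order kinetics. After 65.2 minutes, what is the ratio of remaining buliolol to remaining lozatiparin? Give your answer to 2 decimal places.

0.41

buliolol: 53.3 × (1/2)^(65.2/19.3) = 53.3 × (1/2)^3.3782 ≈ 5.126 nmol/L.
lozatiparin: 23.7 × (1/2)^(65.2/70.9) = 23.7 × (1/2)^0.91961 ≈ 12.529 nmol/L.
Ratio ≈ 5.126 / 12.529 ≈ 0.40913.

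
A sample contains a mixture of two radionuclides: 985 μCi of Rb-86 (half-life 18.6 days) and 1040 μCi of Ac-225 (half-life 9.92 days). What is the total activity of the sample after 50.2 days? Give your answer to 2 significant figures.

180 μCi

Rb-86: 985 × (1/2)^(50.2/18.6) = 985 × (1/2)^2.6989 ≈ 151.7 μCi.
Ac-225: 1040 × (1/2)^(50.2/9.92) = 1040 × (1/2)^5.0605 ≈ 31.166 μCi.
Total = 151.7 + 31.166 ≈ 182.86 μCi.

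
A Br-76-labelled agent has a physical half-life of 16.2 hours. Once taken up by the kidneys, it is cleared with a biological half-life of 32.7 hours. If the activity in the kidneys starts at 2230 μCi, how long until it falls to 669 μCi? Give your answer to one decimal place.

1/t_eff = 1/t_phys + 1/t_biol = 1/16.2 + 1/32.7 = 0.092309 per hour.
t_eff = 16.2 × 32.7 / (16.2 + 32.7) ≈ 10.833 hours.
n = log₂(2230/669) ≈ 1.737; t = 1.737 × 10.833 ≈ 18.817 hours.

18.8 hours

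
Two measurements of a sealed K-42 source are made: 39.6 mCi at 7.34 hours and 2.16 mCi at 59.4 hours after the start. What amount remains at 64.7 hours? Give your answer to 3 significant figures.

Over Δt = 59.4 − 7.34 = 52.06 hours, the level fell by a factor of 39.6/2.16 ≈ 18.333.
n = log₂(18.333) ≈ 4.1964 half-lives, so t½ = 52.06/4.1964 ≈ 12.406 hours.
From t = 59.4 to t = 64.7: 2.16 × (1/2)^((64.7−59.4)/12.406) ≈ 1.6064 mCi.

1.61 mCi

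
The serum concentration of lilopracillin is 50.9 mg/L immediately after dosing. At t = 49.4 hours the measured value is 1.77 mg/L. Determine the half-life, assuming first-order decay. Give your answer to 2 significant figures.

A/A₀ = 1.77/50.9 ≈ 0.034774.
n = log₂(28.757) ≈ 4.8458 half-lives elapsed in 49.4 hours.
t½ = 49.4/4.8458 ≈ 10.194 hours.

10 hours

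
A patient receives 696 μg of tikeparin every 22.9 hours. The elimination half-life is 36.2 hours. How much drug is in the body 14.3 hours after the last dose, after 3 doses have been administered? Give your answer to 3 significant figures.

The 3 doses were given 60.1, 37.2, 14.3 hours ago.
Total = 696·(1/2)^(60.1/36.2) + 696·(1/2)^(37.2/36.2) + 696·(1/2)^(14.3/36.2)
      = 220.21 + 341.4 + 529.29 ≈ 1090.9 μg.

1090 μg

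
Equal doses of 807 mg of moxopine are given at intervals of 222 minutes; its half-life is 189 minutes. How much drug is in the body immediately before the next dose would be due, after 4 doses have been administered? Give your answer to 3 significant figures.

617 mg

The 4 doses were given 888, 666, 444, 222 minutes ago.
Total = 807·(1/2)^(888/189) + 807·(1/2)^(666/189) + 807·(1/2)^(444/189) + 807·(1/2)^(222/189)
      = 31.082 + 70.162 + 158.38 + 357.51 ≈ 617.13 mg.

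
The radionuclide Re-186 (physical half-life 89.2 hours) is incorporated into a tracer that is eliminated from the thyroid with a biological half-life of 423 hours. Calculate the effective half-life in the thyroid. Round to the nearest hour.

74 hours

1/t_eff = 1/t_phys + 1/t_biol = 1/89.2 + 1/423 = 0.013575 per hour.
t_eff = 89.2 × 423 / (89.2 + 423) ≈ 73.666 hours.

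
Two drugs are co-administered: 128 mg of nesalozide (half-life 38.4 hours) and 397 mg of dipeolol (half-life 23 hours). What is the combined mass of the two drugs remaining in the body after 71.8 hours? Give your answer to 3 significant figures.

nesalozide: 128 × (1/2)^(71.8/38.4) = 128 × (1/2)^1.8698 ≈ 35.022 mg.
dipeolol: 397 × (1/2)^(71.8/23) = 397 × (1/2)^3.1217 ≈ 45.609 mg.
Total = 35.022 + 45.609 ≈ 80.632 mg.

80.6 mg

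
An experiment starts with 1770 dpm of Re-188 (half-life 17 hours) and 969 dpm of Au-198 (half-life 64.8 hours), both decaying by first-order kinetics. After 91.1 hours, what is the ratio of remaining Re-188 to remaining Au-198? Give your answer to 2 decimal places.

0.12

Re-188: 1770 × (1/2)^(91.1/17) = 1770 × (1/2)^5.3588 ≈ 43.133 dpm.
Au-198: 969 × (1/2)^(91.1/64.8) = 969 × (1/2)^1.4059 ≈ 365.69 dpm.
Ratio ≈ 43.133 / 365.69 ≈ 0.11795.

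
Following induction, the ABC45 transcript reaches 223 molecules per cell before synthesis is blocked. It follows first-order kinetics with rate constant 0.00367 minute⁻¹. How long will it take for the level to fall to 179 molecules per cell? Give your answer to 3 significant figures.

t½ = ln 2 / λ = 0.69315 / 0.00367 ≈ 188.87 minutes.
Fraction remaining = 179/223 ≈ 0.80269.
n = log₂(223/179) = ln(1.2458)/ln 2 ≈ 0.31708 half-lives.
t = n × t½ = 0.31708 × 188.87 ≈ 59.887 minutes.

59.9 minutes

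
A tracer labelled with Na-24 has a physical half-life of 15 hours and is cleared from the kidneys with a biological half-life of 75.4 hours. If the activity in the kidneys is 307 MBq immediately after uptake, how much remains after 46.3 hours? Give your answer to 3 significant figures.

1/t_eff = 1/t_phys + 1/t_biol = 1/15 + 1/75.4 = 0.079929 per hour.
t_eff = 15 × 75.4 / (15 + 75.4) ≈ 12.511 hours.
Remaining = 307 × (1/2)^(46.3/12.511) = 307 × (1/2)^3.7007 ≈ 23.611 MBq.

23.6 MBq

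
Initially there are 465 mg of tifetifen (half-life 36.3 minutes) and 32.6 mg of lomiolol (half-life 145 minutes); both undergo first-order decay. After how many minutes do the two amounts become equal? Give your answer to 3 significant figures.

186 minutes

Set 465·(1/2)^(t/36.3) = 32.6·(1/2)^(t/145).
Taking log₂: log₂(465/32.6) = t·(1/36.3 − 1/145).
log₂(14.264) = 3.8343; 1/36.3 − 1/145 = 0.020652.
t = 3.8343 / 0.020652 ≈ 185.66 minutes.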